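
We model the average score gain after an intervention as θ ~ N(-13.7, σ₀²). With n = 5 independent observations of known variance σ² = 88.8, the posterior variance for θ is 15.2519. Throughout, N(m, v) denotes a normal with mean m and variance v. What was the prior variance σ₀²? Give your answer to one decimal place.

Posterior precision equals prior precision plus data precision: 1/σ_n² = 1/σ₀² + n/σ².
So 1/σ₀² = 1/15.2519 − 5/88.8 = 0.065566 − 0.056306 = 0.009260.
Hence σ₀² = 1/0.009260 ≈ 108.0.

σ₀² = 108.0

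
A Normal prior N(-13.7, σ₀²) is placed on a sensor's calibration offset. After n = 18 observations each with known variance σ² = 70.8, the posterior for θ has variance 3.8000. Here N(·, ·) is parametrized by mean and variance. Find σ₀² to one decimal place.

For the Normal–Normal model with known σ², precisions add: τ_n = τ₀ + n/σ².
So 1/σ₀² = 1/3.8000 − 18/70.8 = 0.263158 − 0.254237 = 0.008921.
Hence σ₀² = 1/0.008921 ≈ 112.1.

σ₀² = 112.1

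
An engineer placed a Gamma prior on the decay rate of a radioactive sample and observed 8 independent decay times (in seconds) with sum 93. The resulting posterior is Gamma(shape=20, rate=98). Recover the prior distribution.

For an exponential likelihood with a Gamma(α, β) prior on the rate, n observations with total T give posterior Gamma(α+n, β+T).
So α = 20 − 8 = 12 and β = 98 − 93 = 5.

Gamma(shape=12, rate=5)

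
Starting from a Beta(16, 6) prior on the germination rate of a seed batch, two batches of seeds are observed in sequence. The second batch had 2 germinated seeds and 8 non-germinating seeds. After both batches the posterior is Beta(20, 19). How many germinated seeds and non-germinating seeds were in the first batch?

2 germinated seeds and 5 non-germinating seeds

Sequential conjugate updates are equivalent to a single update on the pooled data, so total successes = posterior α − prior α and total failures = posterior β − prior β.
Total across both batches: 20−16=4 germinated seeds, 19−6=13 non-germinating seeds.
Subtract the second batch: 4−2=2 germinated seeds and 13−8=5 non-germinating seeds.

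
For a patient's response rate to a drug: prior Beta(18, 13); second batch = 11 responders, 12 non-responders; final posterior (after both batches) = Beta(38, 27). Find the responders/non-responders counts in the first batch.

Because Beta–binomial updating is additive in the counts, the combined data contributed (α_post−α_prior, β_post−β_prior) successes and failures.
Total across both batches: 38−18=20 responders, 27−13=14 non-responders.
Subtract the second batch: 20−11=9 responders and 14−12=2 non-responders.

9 responders and 2 non-responders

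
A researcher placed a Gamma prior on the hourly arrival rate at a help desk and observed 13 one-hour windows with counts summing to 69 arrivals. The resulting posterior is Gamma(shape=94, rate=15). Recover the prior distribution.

Gamma(shape=25, rate=2)

A Gamma(α, β) prior (rate parametrization) on a Poisson rate with n observations summing to S gives posterior Gamma(α+S, β+n).
So α = 94 − 69 = 25 and β = 15 − 13 = 2.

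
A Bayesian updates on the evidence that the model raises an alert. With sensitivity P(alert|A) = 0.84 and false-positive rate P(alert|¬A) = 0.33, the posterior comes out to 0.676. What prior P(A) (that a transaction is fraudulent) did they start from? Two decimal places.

P(A) = 0.45

Bayes' rule in odds form gives O(A|E) = O(A)·[P(E|A)/P(E|¬A)], hence O(A) = O(A|E)/LR.
Posterior odds = 0.676/(1−0.676) = 2.0864. LR = 0.84/0.33 = 2.5455.
Prior odds = 2.0864/2.5455 = 0.8196, so P(A) = 0.8196/(1+0.8196) ≈ 0.45.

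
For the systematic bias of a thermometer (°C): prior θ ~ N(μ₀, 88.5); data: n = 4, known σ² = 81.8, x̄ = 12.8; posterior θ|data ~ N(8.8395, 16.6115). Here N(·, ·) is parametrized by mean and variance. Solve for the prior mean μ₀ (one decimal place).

The posterior mean is a precision-weighted average: μ_n = (τ₀μ₀ + τ_data·x̄)/(τ₀+τ_data), with τ₀=1/σ₀² and τ_data=n/σ².
Here τ₀ = 1/88.5 = 0.011299 and τ_data = 4/81.8 = 0.048900, so τ_n = 0.060199.
Rearranging for μ₀: μ₀ = (μ_n·τ_n − τ_data·x̄)/τ₀ = (8.8395·0.060199 − 0.048900·12.8) / 0.011299 = -0.093791/0.011299 ≈ -8.3.

μ₀ = -8.3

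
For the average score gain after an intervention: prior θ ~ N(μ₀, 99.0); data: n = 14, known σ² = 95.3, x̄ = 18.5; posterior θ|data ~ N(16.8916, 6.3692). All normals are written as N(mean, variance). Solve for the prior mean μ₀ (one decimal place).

μ₀ = -6.5

The posterior mean is a precision-weighted average: μ_n = (τ₀μ₀ + τ_data·x̄)/(τ₀+τ_data), with τ₀=1/σ₀² and τ_data=n/σ².
Here τ₀ = 1/99.0 = 0.010101 and τ_data = 14/95.3 = 0.146905, so τ_n = 0.157006.
Rearranging for μ₀: μ₀ = (μ_n·τ_n − τ_data·x̄)/τ₀ = (16.8916·0.157006 − 0.146905·18.5) / 0.010101 = -0.065660/0.010101 ≈ -6.5.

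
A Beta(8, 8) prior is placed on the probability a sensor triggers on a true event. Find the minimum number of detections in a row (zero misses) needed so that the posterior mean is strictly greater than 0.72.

After k detections and 0 misses the posterior is Beta(8+k, 8), with mean (8+k)/(8+8+k).
Set (8+k)/(16+k) > 0.72 and solve: k > (0.72·16 − 8)/(1 − 0.72) = 12.571.
The smallest integer exceeding 12.571 is 13, and checking k=13: (21)/(29) = 0.7241 > 0.72.

k = 13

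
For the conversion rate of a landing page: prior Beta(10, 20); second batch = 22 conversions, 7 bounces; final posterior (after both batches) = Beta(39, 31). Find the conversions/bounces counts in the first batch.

7 conversions and 4 bounces

Because Beta–binomial updating is additive in the counts, the combined data contributed (α_post−α_prior, β_post−β_prior) successes and failures.
Total across both batches: 39−10=29 conversions, 31−20=11 bounces.
Subtract the second batch: 29−22=7 conversions and 11−7=4 bounces.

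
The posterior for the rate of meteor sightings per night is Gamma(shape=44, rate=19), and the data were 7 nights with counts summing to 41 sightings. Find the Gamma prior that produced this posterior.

Gamma(shape=3, rate=12)

Gamma–Poisson conjugacy: posterior shape = α + Σxᵢ, posterior rate = β + n.
So α = 44 − 41 = 3 and β = 19 − 7 = 12.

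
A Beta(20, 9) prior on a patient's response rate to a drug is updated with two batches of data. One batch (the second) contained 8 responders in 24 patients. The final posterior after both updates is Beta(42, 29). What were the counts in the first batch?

14 responders and 4 non-responders

Sequential conjugate updates are equivalent to a single update on the pooled data, so total successes = posterior α − prior α and total failures = posterior β − prior β.
Total across both batches: 42−20=22 responders, 29−9=20 non-responders.
Subtract the second batch: 22−8=14 responders and 20−16=4 non-responders.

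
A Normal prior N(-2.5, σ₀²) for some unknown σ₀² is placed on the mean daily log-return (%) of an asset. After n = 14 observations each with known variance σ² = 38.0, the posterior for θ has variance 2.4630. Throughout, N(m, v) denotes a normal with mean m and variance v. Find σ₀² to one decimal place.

For the Normal–Normal model with known σ², precisions add: τ_n = τ₀ + n/σ².
So 1/σ₀² = 1/2.4630 − 14/38.0 = 0.406009 − 0.368421 = 0.037588.
Hence σ₀² = 1/0.037588 ≈ 26.6.

σ₀² = 26.6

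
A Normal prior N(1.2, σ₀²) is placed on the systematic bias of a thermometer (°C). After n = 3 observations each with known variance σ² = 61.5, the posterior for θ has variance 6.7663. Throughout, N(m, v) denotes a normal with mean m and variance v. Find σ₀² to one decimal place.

σ₀² = 10.1

For the Normal–Normal model with known σ², precisions add: τ_n = τ₀ + n/σ².
So 1/σ₀² = 1/6.7663 − 3/61.5 = 0.147791 − 0.048780 = 0.099011.
Hence σ₀² = 1/0.099011 ≈ 10.1.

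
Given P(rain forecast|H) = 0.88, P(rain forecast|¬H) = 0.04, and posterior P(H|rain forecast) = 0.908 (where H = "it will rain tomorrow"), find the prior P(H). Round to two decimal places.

P(H) = 0.31

In odds form, posterior odds = prior odds × likelihood ratio, so prior odds = posterior odds ÷ LR.
Posterior odds = 0.908/(1−0.908) = 9.8696. LR = 0.88/0.04 = 22.0000.
Prior odds = 9.8696/22.0000 = 0.4486, so P(H) = 0.4486/(1+0.4486) ≈ 0.31.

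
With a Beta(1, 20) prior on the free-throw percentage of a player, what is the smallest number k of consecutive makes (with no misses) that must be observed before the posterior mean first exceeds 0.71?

After k makes and 0 misses the posterior is Beta(1+k, 20), with mean (1+k)/(1+20+k).
Set (1+k)/(21+k) > 0.71 and solve: k > (0.71·21 − 1)/(1 − 0.71) = 47.966.
The smallest integer exceeding 47.966 is 48, and checking k=48: (49)/(69) = 0.7101 > 0.71.

k = 48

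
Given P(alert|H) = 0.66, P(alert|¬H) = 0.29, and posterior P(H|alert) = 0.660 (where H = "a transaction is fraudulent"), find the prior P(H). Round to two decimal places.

In odds form, posterior odds = prior odds × likelihood ratio, so prior odds = posterior odds ÷ LR.
Posterior odds = 0.660/(1−0.660) = 1.9412. LR = 0.66/0.29 = 2.2759.
Prior odds = 1.9412/2.2759 = 0.8529, so P(H) = 0.8529/(1+0.8529) ≈ 0.46.

P(H) = 0.46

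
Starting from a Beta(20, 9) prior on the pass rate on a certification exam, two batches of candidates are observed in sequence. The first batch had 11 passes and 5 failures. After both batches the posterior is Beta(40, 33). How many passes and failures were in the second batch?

9 passes and 19 failures

Sequential conjugate updates are equivalent to a single update on the pooled data, so total successes = posterior α − prior α and total failures = posterior β − prior β.
Total across both batches: 40−20=20 passes, 33−9=24 failures.
Subtract the first batch: 20−11=9 passes and 24−5=19 failures.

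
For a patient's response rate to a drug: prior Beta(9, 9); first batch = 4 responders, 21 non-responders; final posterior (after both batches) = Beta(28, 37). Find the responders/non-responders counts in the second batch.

Sequential conjugate updates are equivalent to a single update on the pooled data, so total successes = posterior α − prior α and total failures = posterior β − prior β.
Total across both batches: 28−9=19 responders, 37−9=28 non-responders.
Subtract the first batch: 19−4=15 responders and 28−21=7 non-responders.

15 responders and 7 non-responders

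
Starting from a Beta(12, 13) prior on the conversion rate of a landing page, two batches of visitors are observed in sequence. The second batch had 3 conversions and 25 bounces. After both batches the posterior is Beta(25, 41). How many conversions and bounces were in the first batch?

10 conversions and 3 bounces

Because Beta–binomial updating is additive in the counts, the combined data contributed (α_post−α_prior, β_post−β_prior) successes and failures.
Total across both batches: 25−12=13 conversions, 41−13=28 bounces.
Subtract the second batch: 13−3=10 conversions and 28−25=3 bounces.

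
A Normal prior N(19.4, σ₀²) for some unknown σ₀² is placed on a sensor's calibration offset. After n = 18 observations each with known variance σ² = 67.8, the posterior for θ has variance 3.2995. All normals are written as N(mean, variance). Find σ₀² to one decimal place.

For the Normal–Normal model with known σ², precisions add: τ_n = τ₀ + n/σ².
So 1/σ₀² = 1/3.2995 − 18/67.8 = 0.303076 − 0.265487 = 0.037589.
Hence σ₀² = 1/0.037589 ≈ 26.6.

σ₀² = 26.6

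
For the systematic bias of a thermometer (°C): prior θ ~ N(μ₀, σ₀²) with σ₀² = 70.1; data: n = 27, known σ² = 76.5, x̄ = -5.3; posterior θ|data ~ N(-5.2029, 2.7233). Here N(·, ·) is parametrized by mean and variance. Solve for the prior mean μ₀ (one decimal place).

The posterior mean is a precision-weighted average: μ_n = (τ₀μ₀ + τ_data·x̄)/(τ₀+τ_data), with τ₀=1/σ₀² and τ_data=n/σ².
Here τ₀ = 1/70.1 = 0.014265 and τ_data = 27/76.5 = 0.352941, so τ_n = 0.367206.
Rearranging for μ₀: μ₀ = (μ_n·τ_n − τ_data·x̄)/τ₀ = (-5.2029·0.367206 − 0.352941·-5.3) / 0.014265 = -0.039949/0.014265 ≈ -2.8.

μ₀ = -2.8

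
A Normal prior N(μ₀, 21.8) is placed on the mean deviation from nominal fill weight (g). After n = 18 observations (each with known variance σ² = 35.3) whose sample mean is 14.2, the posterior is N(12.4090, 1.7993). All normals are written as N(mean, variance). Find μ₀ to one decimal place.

With known observation variance, the Normal–Normal posterior has precision τ_n = τ₀ + n/σ² and mean μ_n = (τ₀μ₀ + (n/σ²)x̄)/τ_n.
Here τ₀ = 1/21.8 = 0.045872 and τ_data = 18/35.3 = 0.509915, so τ_n = 0.555787.
Rearranging for μ₀: μ₀ = (μ_n·τ_n − τ_data·x̄)/τ₀ = (12.4090·0.555787 − 0.509915·14.2) / 0.045872 = -0.344032/0.045872 ≈ -7.5.

μ₀ = -7.5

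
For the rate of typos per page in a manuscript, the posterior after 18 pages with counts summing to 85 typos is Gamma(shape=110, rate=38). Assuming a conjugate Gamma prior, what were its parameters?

Gamma(shape=25, rate=20)

Gamma–Poisson conjugacy: posterior shape = α + Σxᵢ, posterior rate = β + n.
So α = 110 − 85 = 25 and β = 38 − 18 = 20.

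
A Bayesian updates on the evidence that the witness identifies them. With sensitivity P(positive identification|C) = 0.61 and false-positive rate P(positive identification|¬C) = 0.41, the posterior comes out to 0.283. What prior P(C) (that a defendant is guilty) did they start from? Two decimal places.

P(C) = 0.21

Bayes' rule in odds form gives O(C|E) = O(C)·[P(E|C)/P(E|¬C)], hence O(C) = O(C|E)/LR.
Posterior odds = 0.283/(1−0.283) = 0.3947. LR = 0.61/0.41 = 1.4878.
Prior odds = 0.3947/1.4878 = 0.2653, so P(C) = 0.2653/(1+0.2653) ≈ 0.21.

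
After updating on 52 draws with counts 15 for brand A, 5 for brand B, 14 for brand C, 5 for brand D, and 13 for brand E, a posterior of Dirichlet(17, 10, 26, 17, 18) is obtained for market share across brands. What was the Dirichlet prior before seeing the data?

For a Dirichlet(α) prior with multinomial counts c, the posterior is Dirichlet(α + c) componentwise.
Subtract each count from the matching posterior parameter: 17−15=2, 10−5=5, 26−14=12, 17−5=12, 18−13=5.

Dirichlet(2, 5, 12, 12, 5)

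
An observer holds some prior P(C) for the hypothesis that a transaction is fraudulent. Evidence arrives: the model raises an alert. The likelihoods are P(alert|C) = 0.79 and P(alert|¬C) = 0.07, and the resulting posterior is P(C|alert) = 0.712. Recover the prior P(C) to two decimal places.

P(C) = 0.18

Bayes' rule in odds form gives O(C|E) = O(C)·[P(E|C)/P(E|¬C)], hence O(C) = O(C|E)/LR.
Posterior odds = 0.712/(1−0.712) = 2.4722. LR = 0.79/0.07 = 11.2857.
Prior odds = 2.4722/11.2857 = 0.2191, so P(C) = 0.2191/(1+0.2191) ≈ 0.18.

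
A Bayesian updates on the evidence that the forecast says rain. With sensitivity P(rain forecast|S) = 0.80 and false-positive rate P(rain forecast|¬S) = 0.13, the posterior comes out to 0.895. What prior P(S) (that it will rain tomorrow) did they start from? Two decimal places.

Bayes' rule in odds form gives O(S|E) = O(S)·[P(E|S)/P(E|¬S)], hence O(S) = O(S|E)/LR.
Posterior odds = 0.895/(1−0.895) = 8.5238. LR = 0.80/0.13 = 6.1538.
Prior odds = 8.5238/6.1538 = 1.3851, so P(S) = 1.3851/(1+1.3851) ≈ 0.58.

P(S) = 0.58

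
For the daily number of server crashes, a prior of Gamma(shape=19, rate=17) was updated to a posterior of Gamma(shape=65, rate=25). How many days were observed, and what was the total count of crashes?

A Gamma(α, β) prior (rate parametrization) on a Poisson rate with n observations summing to S gives posterior Gamma(α+S, β+n).
Matching: Σxᵢ = 65 − 19 = 46 and n = 25 − 17 = 8.

n = 8 days with total 46 crashes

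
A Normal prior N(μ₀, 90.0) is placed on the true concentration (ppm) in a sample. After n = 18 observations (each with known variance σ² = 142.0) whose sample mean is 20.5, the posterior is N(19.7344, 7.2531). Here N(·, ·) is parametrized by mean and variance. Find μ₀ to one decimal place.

With known observation variance, the Normal–Normal posterior has precision τ_n = τ₀ + n/σ² and mean μ_n = (τ₀μ₀ + (n/σ²)x̄)/τ_n.
Here τ₀ = 1/90.0 = 0.011111 and τ_data = 18/142.0 = 0.126761, so τ_n = 0.137872.
Rearranging for μ₀: μ₀ = (μ_n·τ_n − τ_data·x̄)/τ₀ = (19.7344·0.137872 − 0.126761·20.5) / 0.011111 = 0.122221/0.011111 ≈ 11.0.

μ₀ = 11.0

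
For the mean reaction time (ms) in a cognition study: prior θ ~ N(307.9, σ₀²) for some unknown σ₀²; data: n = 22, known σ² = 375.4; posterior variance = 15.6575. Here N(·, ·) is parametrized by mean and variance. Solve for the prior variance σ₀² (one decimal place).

σ₀² = 190.0

For the Normal–Normal model with known σ², precisions add: τ_n = τ₀ + n/σ².
So 1/σ₀² = 1/15.6575 − 22/375.4 = 0.063867 − 0.058604 = 0.005263.
Hence σ₀² = 1/0.005263 ≈ 190.0.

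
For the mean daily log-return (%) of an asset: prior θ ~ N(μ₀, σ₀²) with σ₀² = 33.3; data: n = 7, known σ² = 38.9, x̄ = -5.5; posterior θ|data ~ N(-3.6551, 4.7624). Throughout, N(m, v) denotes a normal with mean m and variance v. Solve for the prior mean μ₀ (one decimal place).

μ₀ = 7.4

The posterior mean is a precision-weighted average: μ_n = (τ₀μ₀ + τ_data·x̄)/(τ₀+τ_data), with τ₀=1/σ₀² and τ_data=n/σ².
Here τ₀ = 1/33.3 = 0.030030 and τ_data = 7/38.9 = 0.179949, so τ_n = 0.209979.
Rearranging for μ₀: μ₀ = (μ_n·τ_n − τ_data·x̄)/τ₀ = (-3.6551·0.209979 − 0.179949·-5.5) / 0.030030 = 0.222225/0.030030 ≈ 7.4.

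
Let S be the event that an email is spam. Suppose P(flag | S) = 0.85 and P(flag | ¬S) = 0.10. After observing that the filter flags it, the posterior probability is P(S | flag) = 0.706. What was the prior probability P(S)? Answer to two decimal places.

In odds form, posterior odds = prior odds × likelihood ratio, so prior odds = posterior odds ÷ LR.
Posterior odds = 0.706/(1−0.706) = 2.4014. LR = 0.85/0.10 = 8.5000.
Prior odds = 2.4014/8.5000 = 0.2825, so P(S) = 0.2825/(1+0.2825) ≈ 0.22.

P(S) = 0.22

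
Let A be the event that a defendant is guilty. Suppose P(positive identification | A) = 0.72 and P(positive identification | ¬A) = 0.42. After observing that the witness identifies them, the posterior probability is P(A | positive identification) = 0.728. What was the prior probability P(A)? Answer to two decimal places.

Bayes' rule in odds form gives O(A|E) = O(A)·[P(E|A)/P(E|¬A)], hence O(A) = O(A|E)/LR.
Posterior odds = 0.728/(1−0.728) = 2.6765. LR = 0.72/0.42 = 1.7143.
Prior odds = 2.6765/1.7143 = 1.5613, so P(A) = 1.5613/(1+1.5613) ≈ 0.61.

P(A) = 0.61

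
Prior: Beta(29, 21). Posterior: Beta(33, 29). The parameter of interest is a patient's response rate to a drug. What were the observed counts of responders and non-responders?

Beta is conjugate to the binomial likelihood: posterior = Beta(a+s, b+f).
Match parameters: s=33−29=4, f=29−21=8.

4 responders and 8 non-responders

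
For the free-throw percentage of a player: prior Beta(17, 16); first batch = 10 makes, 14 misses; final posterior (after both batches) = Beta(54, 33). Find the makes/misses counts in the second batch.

27 makes and 3 misses

Sequential conjugate updates are equivalent to a single update on the pooled data, so total successes = posterior α − prior α and total failures = posterior β − prior β.
Total across both batches: 54−17=37 makes, 33−16=17 misses.
Subtract the first batch: 37−10=27 makes and 17−14=3 misses.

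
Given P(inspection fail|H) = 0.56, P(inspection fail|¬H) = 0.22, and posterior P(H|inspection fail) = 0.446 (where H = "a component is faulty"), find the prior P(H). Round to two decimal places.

In odds form, posterior odds = prior odds × likelihood ratio, so prior odds = posterior odds ÷ LR.
Posterior odds = 0.446/(1−0.446) = 0.8051. LR = 0.56/0.22 = 2.5455.
Prior odds = 0.8051/2.5455 = 0.3163, so P(H) = 0.3163/(1+0.3163) ≈ 0.24.

P(H) = 0.24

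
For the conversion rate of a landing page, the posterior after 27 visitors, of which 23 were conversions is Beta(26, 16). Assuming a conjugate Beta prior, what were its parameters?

A Beta(α, β) prior with s successes and f failures in binomial data gives a Beta(α+s, β+f) posterior.
Subtract the data counts: 26−23=3, 16−4=12.

Beta(3, 12)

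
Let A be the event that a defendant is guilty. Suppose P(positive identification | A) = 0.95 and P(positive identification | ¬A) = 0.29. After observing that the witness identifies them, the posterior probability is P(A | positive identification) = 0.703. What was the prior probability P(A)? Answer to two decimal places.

P(A) = 0.42

In odds form, posterior odds = prior odds × likelihood ratio, so prior odds = posterior odds ÷ LR.
Posterior odds = 0.703/(1−0.703) = 2.3670. LR = 0.95/0.29 = 3.2759.
Prior odds = 2.3670/3.2759 = 0.7225, so P(A) = 0.7225/(1+0.7225) ≈ 0.42.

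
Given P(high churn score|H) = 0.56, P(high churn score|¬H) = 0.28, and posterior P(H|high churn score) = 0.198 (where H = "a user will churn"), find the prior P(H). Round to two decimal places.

P(H) = 0.11

Bayes' rule in odds form gives O(H|E) = O(H)·[P(E|H)/P(E|¬H)], hence O(H) = O(H|E)/LR.
Posterior odds = 0.198/(1−0.198) = 0.2469. LR = 0.56/0.28 = 2.0000.
Prior odds = 0.2469/2.0000 = 0.1235, so P(H) = 0.1235/(1+0.1235) ≈ 0.11.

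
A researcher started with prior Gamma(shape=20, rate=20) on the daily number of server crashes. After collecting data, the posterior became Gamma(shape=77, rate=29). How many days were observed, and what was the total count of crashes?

n = 9 days with total 57 crashes

A Gamma(α, β) prior (rate parametrization) on a Poisson rate with n observations summing to S gives posterior Gamma(α+S, β+n).
Matching: Σxᵢ = 77 − 20 = 57 and n = 29 − 20 = 9.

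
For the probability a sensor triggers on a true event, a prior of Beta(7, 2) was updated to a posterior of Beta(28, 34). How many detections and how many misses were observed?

A Beta(α, β) prior with s successes and f failures in binomial data gives a Beta(α+s, β+f) posterior.
Match parameters: s=28−7=21, f=34−2=32.

21 detections and 32 misses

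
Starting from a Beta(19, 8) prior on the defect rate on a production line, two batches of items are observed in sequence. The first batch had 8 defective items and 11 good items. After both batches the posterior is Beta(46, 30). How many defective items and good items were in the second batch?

Because Beta–binomial updating is additive in the counts, the combined data contributed (α_post−α_prior, β_post−β_prior) successes and failures.
Total across both batches: 46−19=27 defective items, 30−8=22 good items.
Subtract the first batch: 27−8=19 defective items and 22−11=11 good items.

19 defective items and 11 good items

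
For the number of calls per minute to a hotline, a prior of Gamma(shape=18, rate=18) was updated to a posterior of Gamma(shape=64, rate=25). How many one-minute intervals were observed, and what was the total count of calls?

A Gamma(α, β) prior (rate parametrization) on a Poisson rate with n observations summing to S gives posterior Gamma(α+S, β+n).
Matching: Σxᵢ = 64 − 18 = 46 and n = 25 − 18 = 7.

n = 7 one-minute intervals with total 46 calls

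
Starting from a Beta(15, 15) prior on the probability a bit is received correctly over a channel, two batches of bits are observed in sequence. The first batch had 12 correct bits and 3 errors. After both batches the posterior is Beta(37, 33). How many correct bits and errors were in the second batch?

10 correct bits and 15 errors

Sequential conjugate updates are equivalent to a single update on the pooled data, so total successes = posterior α − prior α and total failures = posterior β − prior β.
Total across both batches: 37−15=22 correct bits, 33−15=18 errors.
Subtract the first batch: 22−12=10 correct bits and 18−3=15 errors.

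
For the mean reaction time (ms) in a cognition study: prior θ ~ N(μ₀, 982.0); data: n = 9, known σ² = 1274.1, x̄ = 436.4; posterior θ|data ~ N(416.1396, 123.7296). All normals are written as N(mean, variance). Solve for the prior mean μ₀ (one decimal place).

μ₀ = 275.6

With known observation variance, the Normal–Normal posterior has precision τ_n = τ₀ + n/σ² and mean μ_n = (τ₀μ₀ + (n/σ²)x̄)/τ_n.
Here τ₀ = 1/982.0 = 0.001018 and τ_data = 9/1274.1 = 0.007064, so τ_n = 0.008082.
Rearranging for μ₀: μ₀ = (μ_n·τ_n − τ_data·x̄)/τ₀ = (416.1396·0.008082 − 0.007064·436.4) / 0.001018 = 0.280511/0.001018 ≈ 275.6.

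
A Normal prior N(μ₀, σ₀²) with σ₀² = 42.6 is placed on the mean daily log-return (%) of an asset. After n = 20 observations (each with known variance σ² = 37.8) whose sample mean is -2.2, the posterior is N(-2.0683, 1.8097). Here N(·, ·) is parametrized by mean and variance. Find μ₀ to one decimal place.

The posterior mean is a precision-weighted average: μ_n = (τ₀μ₀ + τ_data·x̄)/(τ₀+τ_data), with τ₀=1/σ₀² and τ_data=n/σ².
Here τ₀ = 1/42.6 = 0.023474 and τ_data = 20/37.8 = 0.529101, so τ_n = 0.552575.
Rearranging for μ₀: μ₀ = (μ_n·τ_n − τ_data·x̄)/τ₀ = (-2.0683·0.552575 − 0.529101·-2.2) / 0.023474 = 0.021131/0.023474 ≈ 0.9.

μ₀ = 0.9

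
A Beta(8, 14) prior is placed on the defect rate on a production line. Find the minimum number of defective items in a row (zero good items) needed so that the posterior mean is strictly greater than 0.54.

k = 9

After k defective items and 0 good items the posterior is Beta(8+k, 14), with mean (8+k)/(8+14+k).
Set (8+k)/(22+k) > 0.54 and solve: k > (0.54·22 − 8)/(1 − 0.54) = 8.435.
The smallest integer exceeding 8.435 is 9, and checking k=9: (17)/(31) = 0.5484 > 0.54.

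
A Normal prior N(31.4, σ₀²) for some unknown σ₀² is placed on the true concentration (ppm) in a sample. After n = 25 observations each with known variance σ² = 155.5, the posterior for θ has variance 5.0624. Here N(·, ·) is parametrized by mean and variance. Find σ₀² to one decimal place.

σ₀² = 27.2

Posterior precision equals prior precision plus data precision: 1/σ_n² = 1/σ₀² + n/σ².
So 1/σ₀² = 1/5.0624 − 25/155.5 = 0.197535 − 0.160772 = 0.036763.
Hence σ₀² = 1/0.036763 ≈ 27.2.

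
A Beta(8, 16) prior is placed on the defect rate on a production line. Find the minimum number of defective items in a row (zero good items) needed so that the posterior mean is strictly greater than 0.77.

k = 46

After k defective items and 0 good items the posterior is Beta(8+k, 16), with mean (8+k)/(8+16+k).
Set (8+k)/(24+k) > 0.77 and solve: k > (0.77·24 − 8)/(1 − 0.77) = 45.565.
The smallest integer exceeding 45.565 is 46, and checking k=46: (54)/(70) = 0.7714 > 0.77.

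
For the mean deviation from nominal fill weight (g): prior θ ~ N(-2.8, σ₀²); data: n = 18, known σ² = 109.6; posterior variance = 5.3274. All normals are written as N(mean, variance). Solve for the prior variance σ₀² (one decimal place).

For the Normal–Normal model with known σ², precisions add: τ_n = τ₀ + n/σ².
So 1/σ₀² = 1/5.3274 − 18/109.6 = 0.187709 − 0.164234 = 0.023475.
Hence σ₀² = 1/0.023475 ≈ 42.6.

σ₀² = 42.6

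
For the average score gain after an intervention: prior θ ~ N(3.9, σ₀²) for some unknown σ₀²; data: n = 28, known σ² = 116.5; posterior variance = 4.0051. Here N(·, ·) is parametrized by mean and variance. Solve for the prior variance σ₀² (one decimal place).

For the Normal–Normal model with known σ², precisions add: τ_n = τ₀ + n/σ².
So 1/σ₀² = 1/4.0051 − 28/116.5 = 0.249682 − 0.240343 = 0.009339.
Hence σ₀² = 1/0.009339 ≈ 107.1.

σ₀² = 107.1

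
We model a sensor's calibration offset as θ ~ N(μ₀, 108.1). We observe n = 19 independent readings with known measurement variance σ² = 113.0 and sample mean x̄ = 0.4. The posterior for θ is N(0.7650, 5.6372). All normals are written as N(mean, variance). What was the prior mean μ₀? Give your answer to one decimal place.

With known observation variance, the Normal–Normal posterior has precision τ_n = τ₀ + n/σ² and mean μ_n = (τ₀μ₀ + (n/σ²)x̄)/τ_n.
Here τ₀ = 1/108.1 = 0.009251 and τ_data = 19/113.0 = 0.168142, so τ_n = 0.177393.
Rearranging for μ₀: μ₀ = (μ_n·τ_n − τ_data·x̄)/τ₀ = (0.7650·0.177393 − 0.168142·0.4) / 0.009251 = 0.068449/0.009251 ≈ 7.4.

μ₀ = 7.4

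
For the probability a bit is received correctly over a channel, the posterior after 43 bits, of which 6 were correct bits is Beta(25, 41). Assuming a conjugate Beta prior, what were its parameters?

Beta is conjugate to the binomial likelihood: posterior = Beta(α+s, β+f).
Subtract the data counts: 25−6=19, 41−37=4.

Beta(19, 4)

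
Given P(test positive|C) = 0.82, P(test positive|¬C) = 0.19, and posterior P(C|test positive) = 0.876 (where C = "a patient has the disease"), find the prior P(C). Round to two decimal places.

In odds form, posterior odds = prior odds × likelihood ratio, so prior odds = posterior odds ÷ LR.
Posterior odds = 0.876/(1−0.876) = 7.0645. LR = 0.82/0.19 = 4.3158.
Prior odds = 7.0645/4.3158 = 1.6369, so P(C) = 1.6369/(1+1.6369) ≈ 0.62.

P(C) = 0.62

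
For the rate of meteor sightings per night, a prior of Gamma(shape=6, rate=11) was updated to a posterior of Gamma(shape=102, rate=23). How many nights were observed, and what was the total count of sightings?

n = 12 nights with total 96 sightings

Gamma–Poisson conjugacy: posterior shape = α + Σxᵢ, posterior rate = β + n.
Matching: Σxᵢ = 102 − 6 = 96 and n = 23 − 11 = 12.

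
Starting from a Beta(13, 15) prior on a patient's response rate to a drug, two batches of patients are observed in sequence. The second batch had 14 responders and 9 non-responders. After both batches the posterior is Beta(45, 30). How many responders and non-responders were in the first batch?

Sequential conjugate updates are equivalent to a single update on the pooled data, so total successes = posterior α − prior α and total failures = posterior β − prior β.
Total across both batches: 45−13=32 responders, 30−15=15 non-responders.
Subtract the second batch: 32−14=18 responders and 15−9=6 non-responders.

18 responders and 6 non-responders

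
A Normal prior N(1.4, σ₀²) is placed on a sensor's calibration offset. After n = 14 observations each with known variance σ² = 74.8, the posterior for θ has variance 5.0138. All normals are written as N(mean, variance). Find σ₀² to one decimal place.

Posterior precision equals prior precision plus data precision: 1/σ_n² = 1/σ₀² + n/σ².
So 1/σ₀² = 1/5.0138 − 14/74.8 = 0.199450 − 0.187166 = 0.012284.
Hence σ₀² = 1/0.012284 ≈ 81.4.

σ₀² = 81.4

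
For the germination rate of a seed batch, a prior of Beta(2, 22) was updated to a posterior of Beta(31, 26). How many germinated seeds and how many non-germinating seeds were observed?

29 germinated seeds and 4 non-germinating seeds

A Beta(α, β) prior with s successes and f failures in binomial data gives a Beta(α+s, β+f) posterior.
Match parameters: s=31−2=29, f=26−22=4.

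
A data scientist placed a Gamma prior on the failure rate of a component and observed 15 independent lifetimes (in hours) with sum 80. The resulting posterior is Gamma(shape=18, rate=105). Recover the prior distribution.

For an exponential likelihood with a Gamma(α, β) prior on the rate, n observations with total T give posterior Gamma(α+n, β+T).
So α = 18 − 15 = 3 and β = 105 − 80 = 25.

Gamma(shape=3, rate=25)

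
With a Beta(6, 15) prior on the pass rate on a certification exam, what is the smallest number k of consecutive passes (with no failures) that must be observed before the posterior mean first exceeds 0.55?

k = 13

After k passes and 0 failures the posterior is Beta(6+k, 15), with mean (6+k)/(6+15+k).
Set (6+k)/(21+k) > 0.55 and solve: k > (0.55·21 − 6)/(1 − 0.55) = 12.333.
The smallest integer exceeding 12.333 is 13, and checking k=13: (19)/(34) = 0.5588 > 0.55.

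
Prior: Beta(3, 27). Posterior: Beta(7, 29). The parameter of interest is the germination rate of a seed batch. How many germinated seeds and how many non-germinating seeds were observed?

Beta is conjugate to the binomial likelihood: posterior = Beta(a+s, b+f).
Match parameters: s=7−3=4, f=29−27=2.

4 germinated seeds and 2 non-germinating seeds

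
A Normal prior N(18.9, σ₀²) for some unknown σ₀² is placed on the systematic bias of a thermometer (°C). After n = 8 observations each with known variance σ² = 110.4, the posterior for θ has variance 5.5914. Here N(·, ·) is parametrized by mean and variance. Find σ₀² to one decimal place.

For the Normal–Normal model with known σ², precisions add: τ_n = τ₀ + n/σ².
So 1/σ₀² = 1/5.5914 − 8/110.4 = 0.178846 − 0.072464 = 0.106382.
Hence σ₀² = 1/0.106382 ≈ 9.4.

σ₀² = 9.4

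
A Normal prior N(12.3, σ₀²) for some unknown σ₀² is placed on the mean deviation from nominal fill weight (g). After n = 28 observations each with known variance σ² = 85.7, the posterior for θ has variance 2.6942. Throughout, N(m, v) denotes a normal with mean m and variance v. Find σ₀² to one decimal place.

Posterior precision equals prior precision plus data precision: 1/σ_n² = 1/σ₀² + n/σ².
So 1/σ₀² = 1/2.6942 − 28/85.7 = 0.371168 − 0.326721 = 0.044447.
Hence σ₀² = 1/0.044447 ≈ 22.5.

σ₀² = 22.5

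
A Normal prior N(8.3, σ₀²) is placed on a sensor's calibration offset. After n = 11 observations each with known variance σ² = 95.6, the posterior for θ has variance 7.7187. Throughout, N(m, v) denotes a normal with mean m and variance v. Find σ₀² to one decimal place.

σ₀² = 69.0

Posterior precision equals prior precision plus data precision: 1/σ_n² = 1/σ₀² + n/σ².
So 1/σ₀² = 1/7.7187 − 11/95.6 = 0.129555 − 0.115063 = 0.014492.
Hence σ₀² = 1/0.014492 ≈ 69.0.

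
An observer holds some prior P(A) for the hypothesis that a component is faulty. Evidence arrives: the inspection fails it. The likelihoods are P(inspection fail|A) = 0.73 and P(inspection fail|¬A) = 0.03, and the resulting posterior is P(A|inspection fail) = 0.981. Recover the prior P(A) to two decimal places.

P(A) = 0.68

In odds form, posterior odds = prior odds × likelihood ratio, so prior odds = posterior odds ÷ LR.
Posterior odds = 0.981/(1−0.981) = 51.6316. LR = 0.73/0.03 = 24.3333.
Prior odds = 51.6316/24.3333 = 2.1218, so P(A) = 2.1218/(1+2.1218) ≈ 0.68.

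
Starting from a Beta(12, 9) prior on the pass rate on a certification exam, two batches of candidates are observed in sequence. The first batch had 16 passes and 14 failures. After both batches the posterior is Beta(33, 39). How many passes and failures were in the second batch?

5 passes and 16 failures

Because Beta–binomial updating is additive in the counts, the combined data contributed (α_post−α_prior, β_post−β_prior) successes and failures.
Total across both batches: 33−12=21 passes, 39−9=30 failures.
Subtract the first batch: 21−16=5 passes and 30−14=16 failures.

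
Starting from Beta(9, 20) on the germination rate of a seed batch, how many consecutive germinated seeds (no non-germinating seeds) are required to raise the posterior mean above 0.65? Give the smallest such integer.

After k germinated seeds and 0 non-germinating seeds the posterior is Beta(9+k, 20), with mean (9+k)/(9+20+k).
Set (9+k)/(29+k) > 0.65 and solve: k > (0.65·29 − 9)/(1 − 0.65) = 28.143.
The smallest integer exceeding 28.143 is 29, and checking k=29: (38)/(58) = 0.6552 > 0.65.

k = 29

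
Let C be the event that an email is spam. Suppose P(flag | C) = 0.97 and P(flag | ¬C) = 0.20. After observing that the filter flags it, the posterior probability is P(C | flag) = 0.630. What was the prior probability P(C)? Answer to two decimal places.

Bayes' rule in odds form gives O(C|E) = O(C)·[P(E|C)/P(E|¬C)], hence O(C) = O(C|E)/LR.
Posterior odds = 0.630/(1−0.630) = 1.7027. LR = 0.97/0.20 = 4.8500.
Prior odds = 1.7027/4.8500 = 0.3511, so P(C) = 0.3511/(1+0.3511) ≈ 0.26.

P(C) = 0.26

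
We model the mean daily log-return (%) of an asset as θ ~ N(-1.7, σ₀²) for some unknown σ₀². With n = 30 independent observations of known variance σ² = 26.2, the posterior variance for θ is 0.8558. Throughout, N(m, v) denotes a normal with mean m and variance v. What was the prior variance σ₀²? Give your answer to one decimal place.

For the Normal–Normal model with known σ², precisions add: τ_n = τ₀ + n/σ².
So 1/σ₀² = 1/0.8558 − 30/26.2 = 1.168497 − 1.145038 = 0.023459.
Hence σ₀² = 1/0.023459 ≈ 42.6.

σ₀² = 42.6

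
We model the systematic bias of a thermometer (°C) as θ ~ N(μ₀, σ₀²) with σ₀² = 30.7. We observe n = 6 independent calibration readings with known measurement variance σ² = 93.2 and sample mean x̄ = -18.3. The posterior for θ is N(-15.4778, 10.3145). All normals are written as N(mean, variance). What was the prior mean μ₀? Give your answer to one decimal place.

μ₀ = -9.9

With known observation variance, the Normal–Normal posterior has precision τ_n = τ₀ + n/σ² and mean μ_n = (τ₀μ₀ + (n/σ²)x̄)/τ_n.
Here τ₀ = 1/30.7 = 0.032573 and τ_data = 6/93.2 = 0.064378, so τ_n = 0.096951.
Rearranging for μ₀: μ₀ = (μ_n·τ_n − τ_data·x̄)/τ₀ = (-15.4778·0.096951 − 0.064378·-18.3) / 0.032573 = -0.322471/0.032573 ≈ -9.9.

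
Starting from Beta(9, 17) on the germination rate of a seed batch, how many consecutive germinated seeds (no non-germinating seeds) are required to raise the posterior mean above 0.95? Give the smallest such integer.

k = 315

After k germinated seeds and 0 non-germinating seeds the posterior is Beta(9+k, 17), with mean (9+k)/(9+17+k).
Set (9+k)/(26+k) > 0.95 and solve: k > (0.95·26 − 9)/(1 − 0.95) = 314.000.
The smallest integer exceeding 314.000 is 315.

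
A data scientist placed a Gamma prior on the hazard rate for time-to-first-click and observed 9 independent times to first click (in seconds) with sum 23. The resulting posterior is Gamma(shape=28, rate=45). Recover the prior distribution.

Gamma(shape=19, rate=22)

For an exponential likelihood with a Gamma(α, β) prior on the rate, n observations with total T give posterior Gamma(α+n, β+T).
So α = 28 − 9 = 19 and β = 45 − 23 = 22.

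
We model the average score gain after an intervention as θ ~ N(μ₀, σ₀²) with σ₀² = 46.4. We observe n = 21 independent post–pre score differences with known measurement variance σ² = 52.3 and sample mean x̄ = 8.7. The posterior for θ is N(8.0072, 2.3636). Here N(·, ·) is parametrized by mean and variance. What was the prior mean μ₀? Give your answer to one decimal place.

μ₀ = -4.9

With known observation variance, the Normal–Normal posterior has precision τ_n = τ₀ + n/σ² and mean μ_n = (τ₀μ₀ + (n/σ²)x̄)/τ_n.
Here τ₀ = 1/46.4 = 0.021552 and τ_data = 21/52.3 = 0.401530, so τ_n = 0.423082.
Rearranging for μ₀: μ₀ = (μ_n·τ_n − τ_data·x̄)/τ₀ = (8.0072·0.423082 − 0.401530·8.7) / 0.021552 = -0.105609/0.021552 ≈ -4.9.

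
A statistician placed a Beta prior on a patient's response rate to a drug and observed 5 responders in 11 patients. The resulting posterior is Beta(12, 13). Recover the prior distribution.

A Beta(a, b) prior with s successes and f failures in binomial data gives a Beta(a+s, b+f) posterior.
Subtract the data counts: 12−5=7, 13−6=7.

Beta(7, 7)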